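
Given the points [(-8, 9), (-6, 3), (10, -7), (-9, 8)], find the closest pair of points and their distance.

Computing all pairwise distances among 4 points:

d((-8, 9), (-6, 3)) = 6.3246
d((-8, 9), (10, -7)) = 24.0832
d((-8, 9), (-9, 8)) = 1.4142 <-- minimum
d((-6, 3), (10, -7)) = 18.868
d((-6, 3), (-9, 8)) = 5.831
d((10, -7), (-9, 8)) = 24.2074

Closest pair: (-8, 9) and (-9, 8) with distance 1.4142

The closest pair is (-8, 9) and (-9, 8) with Euclidean distance 1.4142. For 4 points, brute-force pairwise comparison is shown above. For large n, the divide-and-conquer algorithm (sort by x, recurse on halves, check the dividing strip) achieves O(n log n).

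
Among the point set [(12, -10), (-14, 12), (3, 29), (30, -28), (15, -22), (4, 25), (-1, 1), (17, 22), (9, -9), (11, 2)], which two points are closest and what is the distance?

Computing all pairwise distances among 10 points:

d((12, -10), (-14, 12)) = 34.0588
d((12, -10), (3, 29)) = 40.025
d((12, -10), (30, -28)) = 25.4558
d((12, -10), (15, -22)) = 12.3693
d((12, -10), (4, 25)) = 35.9026
d((12, -10), (-1, 1)) = 17.0294
d((12, -10), (17, 22)) = 32.3883
d((12, -10), (9, -9)) = 3.1623 <-- minimum
d((12, -10), (11, 2)) = 12.0416
d((-14, 12), (3, 29)) = 24.0416
d((-14, 12), (30, -28)) = 59.4643
d((-14, 12), (15, -22)) = 44.6878
d((-14, 12), (4, 25)) = 22.2036
d((-14, 12), (-1, 1)) = 17.0294
d((-14, 12), (17, 22)) = 32.573
d((-14, 12), (9, -9)) = 31.1448
d((-14, 12), (11, 2)) = 26.9258
d((3, 29), (30, -28)) = 63.0714
d((3, 29), (15, -22)) = 52.3927
d((3, 29), (4, 25)) = 4.1231
d((3, 29), (-1, 1)) = 28.2843
d((3, 29), (17, 22)) = 15.6525
d((3, 29), (9, -9)) = 38.4708
d((3, 29), (11, 2)) = 28.1603
d((30, -28), (15, -22)) = 16.1555
d((30, -28), (4, 25)) = 59.0339
d((30, -28), (-1, 1)) = 42.45
d((30, -28), (17, 22)) = 51.6624
d((30, -28), (9, -9)) = 28.3196
d((30, -28), (11, 2)) = 35.5106
d((15, -22), (4, 25)) = 48.2701
d((15, -22), (-1, 1)) = 28.0179
d((15, -22), (17, 22)) = 44.0454
d((15, -22), (9, -9)) = 14.3178
d((15, -22), (11, 2)) = 24.3311
d((4, 25), (-1, 1)) = 24.5153
d((4, 25), (17, 22)) = 13.3417
d((4, 25), (9, -9)) = 34.3657
d((4, 25), (11, 2)) = 24.0416
d((-1, 1), (17, 22)) = 27.6586
d((-1, 1), (9, -9)) = 14.1421
d((-1, 1), (11, 2)) = 12.0416
d((17, 22), (9, -9)) = 32.0156
d((17, 22), (11, 2)) = 20.8806
d((9, -9), (11, 2)) = 11.1803

Closest pair: (12, -10) and (9, -9) with distance 3.1623

The closest pair is (12, -10) and (9, -9) with Euclidean distance 3.1623. For 10 points, brute-force pairwise comparison is shown above. For large n, the divide-and-conquer algorithm (sort by x, recurse on halves, check the dividing strip) achieves O(n log n).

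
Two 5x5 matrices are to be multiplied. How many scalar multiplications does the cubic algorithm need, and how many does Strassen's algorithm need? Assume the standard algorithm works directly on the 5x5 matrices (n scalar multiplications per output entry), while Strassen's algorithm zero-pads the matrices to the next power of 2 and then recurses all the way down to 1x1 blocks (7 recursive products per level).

Matrix multiplication for 5x5 matrices:

Strassen's algorithm requires power-of-2 dimensions. Pad 5x5 to 8x8 (next power of 2).

Standard algorithm: 5^3 = 125 multiplications
Strassen's algorithm: 7^(log2(8)) = 7^3 = 343 multiplications
Difference: 125 - 343 = -218 (Strassen uses MORE here due to padding overhead — for small or just-over-power-of-2 n, padding can outweigh the per-level savings)

Standard: 125 multiplications (5^3). Strassen: 343 multiplications (7^3, after padding to 8x8). Strassen reduces 8 recursive multiplications to 7 at each level.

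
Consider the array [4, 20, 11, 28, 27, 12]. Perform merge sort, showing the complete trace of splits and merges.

Merge sort trace:

Split: [4, 20, 11, 28, 27, 12] -> [4, 20, 11] and [28, 27, 12]
  Split: [4, 20, 11] -> [4] and [20, 11]
    Split: [20, 11] -> [20] and [11]
    Merge: [20] + [11] -> [11, 20]
  Merge: [4] + [11, 20] -> [4, 11, 20]
  Split: [28, 27, 12] -> [28] and [27, 12]
    Split: [27, 12] -> [27] and [12]
    Merge: [27] + [12] -> [12, 27]
  Merge: [28] + [12, 27] -> [12, 27, 28]
Merge: [4, 11, 20] + [12, 27, 28] -> [4, 11, 12, 20, 27, 28]

Final sorted array: [4, 11, 12, 20, 27, 28]

The merge sort proceeds by recursively splitting the array and merging sorted halves.
After all merges, the sorted array is [4, 11, 12, 20, 27, 28].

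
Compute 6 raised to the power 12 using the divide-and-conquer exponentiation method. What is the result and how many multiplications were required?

Computing 6^12 by squaring (build up from 6^1; each line after the first costs one multiplication):

6^1 = 6
6^2 = (6^1)^2 = 6^2 = 36
6^3 = 6 * 6^2 = 6 * 36 = 216
6^6 = (6^3)^2 = 216^2 = 46656
6^12 = (6^6)^2 = 46656^2 = 2176782336

Result: 2176782336
Multiplications needed: 4 (4 lines after 6^1)

6^12 = 2176782336. Using exponentiation by squaring, this requires 4 multiplications. The key idea: if the exponent is even, square the half-power; if odd, multiply by the base once.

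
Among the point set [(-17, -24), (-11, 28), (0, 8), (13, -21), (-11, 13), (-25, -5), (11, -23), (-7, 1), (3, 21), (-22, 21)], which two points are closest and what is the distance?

Computing all pairwise distances among 10 points:

d((-17, -24), (-11, 28)) = 52.345
d((-17, -24), (0, 8)) = 36.2353
d((-17, -24), (13, -21)) = 30.1496
d((-17, -24), (-11, 13)) = 37.4833
d((-17, -24), (-25, -5)) = 20.6155
d((-17, -24), (11, -23)) = 28.0179
d((-17, -24), (-7, 1)) = 26.9258
d((-17, -24), (3, 21)) = 49.2443
d((-17, -24), (-22, 21)) = 45.2769
d((-11, 28), (0, 8)) = 22.8254
d((-11, 28), (13, -21)) = 54.5619
d((-11, 28), (-11, 13)) = 15.0
d((-11, 28), (-25, -5)) = 35.8469
d((-11, 28), (11, -23)) = 55.5428
d((-11, 28), (-7, 1)) = 27.2947
d((-11, 28), (3, 21)) = 15.6525
d((-11, 28), (-22, 21)) = 13.0384
d((0, 8), (13, -21)) = 31.7805
d((0, 8), (-11, 13)) = 12.083
d((0, 8), (-25, -5)) = 28.178
d((0, 8), (11, -23)) = 32.8938
d((0, 8), (-7, 1)) = 9.8995
d((0, 8), (3, 21)) = 13.3417
d((0, 8), (-22, 21)) = 25.5539
d((13, -21), (-11, 13)) = 41.6173
d((13, -21), (-25, -5)) = 41.2311
d((13, -21), (11, -23)) = 2.8284 <-- minimum
d((13, -21), (-7, 1)) = 29.7321
d((13, -21), (3, 21)) = 43.1741
d((13, -21), (-22, 21)) = 54.6717
d((-11, 13), (-25, -5)) = 22.8035
d((-11, 13), (11, -23)) = 42.19
d((-11, 13), (-7, 1)) = 12.6491
d((-11, 13), (3, 21)) = 16.1245
d((-11, 13), (-22, 21)) = 13.6015
d((-25, -5), (11, -23)) = 40.2492
d((-25, -5), (-7, 1)) = 18.9737
d((-25, -5), (3, 21)) = 38.2099
d((-25, -5), (-22, 21)) = 26.1725
d((11, -23), (-7, 1)) = 30.0
d((11, -23), (3, 21)) = 44.7214
d((11, -23), (-22, 21)) = 55.0
d((-7, 1), (3, 21)) = 22.3607
d((-7, 1), (-22, 21)) = 25.0
d((3, 21), (-22, 21)) = 25.0

Closest pair: (13, -21) and (11, -23) with distance 2.8284

The closest pair is (13, -21) and (11, -23) with Euclidean distance 2.8284. For 10 points, brute-force pairwise comparison is shown above. For large n, the divide-and-conquer algorithm (sort by x, recurse on halves, check the dividing strip) achieves O(n log n).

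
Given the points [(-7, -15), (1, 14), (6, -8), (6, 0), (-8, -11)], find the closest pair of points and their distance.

Computing all pairwise distances among 5 points:

d((-7, -15), (1, 14)) = 30.0832
d((-7, -15), (6, -8)) = 14.7648
d((-7, -15), (6, 0)) = 19.8494
d((-7, -15), (-8, -11)) = 4.1231 <-- minimum
d((1, 14), (6, -8)) = 22.561
d((1, 14), (6, 0)) = 14.8661
d((1, 14), (-8, -11)) = 26.5707
d((6, -8), (6, 0)) = 8.0
d((6, -8), (-8, -11)) = 14.3178
d((6, 0), (-8, -11)) = 17.8045

Closest pair: (-7, -15) and (-8, -11) with distance 4.1231

The closest pair is (-7, -15) and (-8, -11) with Euclidean distance 4.1231. For 5 points, brute-force pairwise comparison is shown above. For large n, the divide-and-conquer algorithm (sort by x, recurse on halves, check the dividing strip) achieves O(n log n).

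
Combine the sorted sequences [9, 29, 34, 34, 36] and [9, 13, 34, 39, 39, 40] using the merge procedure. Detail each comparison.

Merging process:

Compare 9 vs 9: take 9 from left. Merged: [9]
Compare 29 vs 9: take 9 from right. Merged: [9, 9]
Compare 29 vs 13: take 13 from right. Merged: [9, 9, 13]
Compare 29 vs 34: take 29 from left. Merged: [9, 9, 13, 29]
Compare 34 vs 34: take 34 from left. Merged: [9, 9, 13, 29, 34]
Compare 34 vs 34: take 34 from left. Merged: [9, 9, 13, 29, 34, 34]
Compare 36 vs 34: take 34 from right. Merged: [9, 9, 13, 29, 34, 34, 34]
Compare 36 vs 39: take 36 from left. Merged: [9, 9, 13, 29, 34, 34, 34, 36]
Append remaining from right: [39, 39, 40]. Merged: [9, 9, 13, 29, 34, 34, 34, 36, 39, 39, 40]

Final merged array: [9, 9, 13, 29, 34, 34, 34, 36, 39, 39, 40]
Total comparisons: 8

The merged array is [9, 9, 13, 29, 34, 34, 34, 36, 39, 39, 40], requiring 8 comparisons. The merge step runs in O(n) time where n is the total number of elements.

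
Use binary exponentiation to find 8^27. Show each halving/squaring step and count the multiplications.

Computing 8^27 by squaring (build up from 8^1; each line after the first costs one multiplication):

8^1 = 8
8^2 = (8^1)^2 = 8^2 = 64
8^3 = 8 * 8^2 = 8 * 64 = 512
8^6 = (8^3)^2 = 512^2 = 262144
8^12 = (8^6)^2 = 262144^2 = 68719476736
8^13 = 8 * 8^12 = 8 * 68719476736 = 549755813888
8^26 = (8^13)^2 = 549755813888^2 = 302231454903657293676544
8^27 = 8 * 8^26 = 8 * 302231454903657293676544 = 2417851639229258349412352

Result: 2417851639229258349412352
Multiplications needed: 7 (7 lines after 8^1)

8^27 = 2417851639229258349412352. Using exponentiation by squaring, this requires 7 multiplications. The key idea: if the exponent is even, square the half-power; if odd, multiply by the base once.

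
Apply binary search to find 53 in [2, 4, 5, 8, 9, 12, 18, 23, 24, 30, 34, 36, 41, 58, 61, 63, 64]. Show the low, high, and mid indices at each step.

Binary search for 53 in [2, 4, 5, 8, 9, 12, 18, 23, 24, 30, 34, 36, 41, 58, 61, 63, 64]:

lo=0, hi=16, mid=8, arr[mid]=24 -> 24 < 53, search right half
lo=9, hi=16, mid=12, arr[mid]=41 -> 41 < 53, search right half
lo=13, hi=16, mid=14, arr[mid]=61 -> 61 > 53, search left half
lo=13, hi=13, mid=13, arr[mid]=58 -> 58 > 53, search left half
lo=13 > hi=12, target 53 not found

Binary search determines that 53 is not in the array after 4 comparisons. The search space was exhausted without finding the target.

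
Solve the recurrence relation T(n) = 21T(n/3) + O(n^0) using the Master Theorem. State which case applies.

Master Theorem for T(n) = 21T(n/3) + O(n^0):

a = 21, b = 3, c = 0
log_b(a) = log_3(21) = 2.7712

Case 1: c = 0 < log_3(21) = 2.7712
T(n) = O(n^(log_3 21))

For T(n) = 21T(n/3) + O(n^0): log_3(21) = 2.7712. This is Case 1 of the Master Theorem (c < log_b(a), work dominated by leaves), giving O(n^(log_3 21)).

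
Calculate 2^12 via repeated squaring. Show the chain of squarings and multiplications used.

Computing 2^12 by squaring (build up from 2^1; each line after the first costs one multiplication):

2^1 = 2
2^2 = (2^1)^2 = 2^2 = 4
2^3 = 2 * 2^2 = 2 * 4 = 8
2^6 = (2^3)^2 = 8^2 = 64
2^12 = (2^6)^2 = 64^2 = 4096

Result: 4096
Multiplications needed: 4 (4 lines after 2^1)

2^12 = 4096. Using exponentiation by squaring, this requires 4 multiplications. The key idea: if the exponent is even, square the half-power; if odd, multiply by the base once.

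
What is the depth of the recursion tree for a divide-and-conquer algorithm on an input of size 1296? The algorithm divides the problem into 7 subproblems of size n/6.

For divide and conquer with division factor 6:

Problem sizes at each level:
Level 0: 1296
Level 1: 216
Level 2: 36
Level 3: 6
Level 4: 1

The root is level 0 and the size-1 base case is level 4 (the tree spans levels 0 through 4, i.e. 5 levels counting the root), so the depth is the number of divisions: log_6(1296) = 4

The recursion tree depth is log_6(1296) = 4. At each level, the problem size is divided by 6, so it takes 4 divisions to reduce to a base case of size 1. The algorithm makes 7 recursive calls at each level.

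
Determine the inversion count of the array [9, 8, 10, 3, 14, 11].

Finding inversions in [9, 8, 10, 3, 14, 11]:

(0, 1): arr[0]=9 > arr[1]=8
(0, 3): arr[0]=9 > arr[3]=3
(1, 3): arr[1]=8 > arr[3]=3
(2, 3): arr[2]=10 > arr[3]=3
(4, 5): arr[4]=14 > arr[5]=11

Total inversions: 5

The array has 5 inversion(s): (0,1), (0,3), (1,3), (2,3), (4,5). Each pair (i,j) satisfies i < j and arr[i] > arr[j].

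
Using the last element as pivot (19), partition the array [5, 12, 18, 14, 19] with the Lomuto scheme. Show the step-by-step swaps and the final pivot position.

Lomuto partition with pivot = 19:

Initial array: [5, 12, 18, 14, 19]

arr[0]=5 <= 19: swap with position 0, array becomes [5, 12, 18, 14, 19]
arr[1]=12 <= 19: swap with position 1, array becomes [5, 12, 18, 14, 19]
arr[2]=18 <= 19: swap with position 2, array becomes [5, 12, 18, 14, 19]
arr[3]=14 <= 19: swap with position 3, array becomes [5, 12, 18, 14, 19]

Place pivot at position 4: [5, 12, 18, 14, 19]
Pivot position: 4

After partitioning with pivot 19, the array becomes [5, 12, 18, 14, 19]. The pivot is placed at index 4. All elements to the left of the pivot are <= 19, and all elements to the right are > 19.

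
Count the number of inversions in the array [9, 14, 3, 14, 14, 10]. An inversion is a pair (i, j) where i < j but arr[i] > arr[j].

Finding inversions in [9, 14, 3, 14, 14, 10]:

(0, 2): arr[0]=9 > arr[2]=3
(1, 2): arr[1]=14 > arr[2]=3
(1, 5): arr[1]=14 > arr[5]=10
(3, 5): arr[3]=14 > arr[5]=10
(4, 5): arr[4]=14 > arr[5]=10

Total inversions: 5

The array has 5 inversion(s): (0,2), (1,2), (1,5), (3,5), (4,5). Each pair (i,j) satisfies i < j and arr[i] > arr[j].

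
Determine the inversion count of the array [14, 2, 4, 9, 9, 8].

Finding inversions in [14, 2, 4, 9, 9, 8]:

(0, 1): arr[0]=14 > arr[1]=2
(0, 2): arr[0]=14 > arr[2]=4
(0, 3): arr[0]=14 > arr[3]=9
(0, 4): arr[0]=14 > arr[4]=9
(0, 5): arr[0]=14 > arr[5]=8
(3, 5): arr[3]=9 > arr[5]=8
(4, 5): arr[4]=9 > arr[5]=8

Total inversions: 7

The array has 7 inversion(s): (0,1), (0,2), (0,3), (0,4), (0,5), (3,5), (4,5). Each pair (i,j) satisfies i < j and arr[i] > arr[j].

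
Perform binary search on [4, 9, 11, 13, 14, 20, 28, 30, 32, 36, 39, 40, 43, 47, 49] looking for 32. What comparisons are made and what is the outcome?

Binary search for 32 in [4, 9, 11, 13, 14, 20, 28, 30, 32, 36, 39, 40, 43, 47, 49]:

lo=0, hi=14, mid=7, arr[mid]=30 -> 30 < 32, search right half
lo=8, hi=14, mid=11, arr[mid]=40 -> 40 > 32, search left half
lo=8, hi=10, mid=9, arr[mid]=36 -> 36 > 32, search left half
lo=8, hi=8, mid=8, arr[mid]=32 -> Found target at index 8!

Binary search finds 32 at index 8 after 4 comparisons. The search repeatedly halves the search space by comparing with the middle element.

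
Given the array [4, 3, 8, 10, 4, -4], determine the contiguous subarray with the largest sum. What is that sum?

Using Kadane's algorithm on [4, 3, 8, 10, 4, -4]:

Scanning through the array:
Position 1 (value 3): max_ending_here = 7, max_so_far = 7
Position 2 (value 8): max_ending_here = 15, max_so_far = 15
Position 3 (value 10): max_ending_here = 25, max_so_far = 25
Position 4 (value 4): max_ending_here = 29, max_so_far = 29
Position 5 (value -4): max_ending_here = 25, max_so_far = 29

Maximum subarray: [4, 3, 8, 10, 4]
Maximum sum: 29

The maximum subarray is [4, 3, 8, 10, 4] with sum 29. This subarray runs from index 0 to index 4.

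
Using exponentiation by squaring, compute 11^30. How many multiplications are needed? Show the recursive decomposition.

Computing 11^30 by squaring (build up from 11^1; each line after the first costs one multiplication):

11^1 = 11
11^2 = (11^1)^2 = 11^2 = 121
11^3 = 11 * 11^2 = 11 * 121 = 1331
11^6 = (11^3)^2 = 1331^2 = 1771561
11^7 = 11 * 11^6 = 11 * 1771561 = 19487171
11^14 = (11^7)^2 = 19487171^2 = 379749833583241
11^15 = 11 * 11^14 = 11 * 379749833583241 = 4177248169415651
11^30 = (11^15)^2 = 4177248169415651^2 = 17449402268886407318558803753801

Result: 17449402268886407318558803753801
Multiplications needed: 7 (7 lines after 11^1)

11^30 = 17449402268886407318558803753801. Using exponentiation by squaring, this requires 7 multiplications. The key idea: if the exponent is even, square the half-power; if odd, multiply by the base once.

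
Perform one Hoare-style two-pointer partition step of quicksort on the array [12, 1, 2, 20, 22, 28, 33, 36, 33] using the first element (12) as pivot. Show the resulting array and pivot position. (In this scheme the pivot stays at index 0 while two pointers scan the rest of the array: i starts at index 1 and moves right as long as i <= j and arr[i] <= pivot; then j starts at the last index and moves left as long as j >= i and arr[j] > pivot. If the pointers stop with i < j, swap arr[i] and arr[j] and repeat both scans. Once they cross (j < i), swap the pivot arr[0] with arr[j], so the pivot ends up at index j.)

Hoare-style two-pointer partition with pivot = 12:

Initial array: [12, 1, 2, 20, 22, 28, 33, 36, 33]

Pointers start at i = 1, j = 8.
i ends at 3, j ends at 2: the pointers have crossed (j < i), so scanning stops.

Swap pivot arr[0] with arr[2] to place pivot at position 2: [2, 1, 12, 20, 22, 28, 33, 36, 33]
Pivot position: 2

After partitioning with pivot 12, the array becomes [2, 1, 12, 20, 22, 28, 33, 36, 33]. The pivot is placed at index 2. All elements to the left of the pivot are <= 12, and all elements to the right are > 12.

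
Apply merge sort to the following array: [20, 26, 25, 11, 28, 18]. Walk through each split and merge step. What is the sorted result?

Merge sort trace:

Split: [20, 26, 25, 11, 28, 18] -> [20, 26, 25] and [11, 28, 18]
  Split: [20, 26, 25] -> [20] and [26, 25]
    Split: [26, 25] -> [26] and [25]
    Merge: [26] + [25] -> [25, 26]
  Merge: [20] + [25, 26] -> [20, 25, 26]
  Split: [11, 28, 18] -> [11] and [28, 18]
    Split: [28, 18] -> [28] and [18]
    Merge: [28] + [18] -> [18, 28]
  Merge: [11] + [18, 28] -> [11, 18, 28]
Merge: [20, 25, 26] + [11, 18, 28] -> [11, 18, 20, 25, 26, 28]

Final sorted array: [11, 18, 20, 25, 26, 28]

The merge sort proceeds by recursively splitting the array and merging sorted halves.
After all merges, the sorted array is [11, 18, 20, 25, 26, 28].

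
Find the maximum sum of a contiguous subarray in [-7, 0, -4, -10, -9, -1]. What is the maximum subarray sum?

Using Kadane's algorithm on [-7, 0, -4, -10, -9, -1]:

Scanning through the array:
Position 1 (value 0): max_ending_here = 0, max_so_far = 0
Position 2 (value -4): max_ending_here = -4, max_so_far = 0
Position 3 (value -10): max_ending_here = -10, max_so_far = 0
Position 4 (value -9): max_ending_here = -9, max_so_far = 0
Position 5 (value -1): max_ending_here = -1, max_so_far = 0

Maximum subarray: [0]
Maximum sum: 0

The maximum subarray is [0] with sum 0. This subarray runs from index 1 to index 1.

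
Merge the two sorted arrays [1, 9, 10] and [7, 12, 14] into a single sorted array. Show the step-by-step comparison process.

Merging process:

Compare 1 vs 7: take 1 from left. Merged: [1]
Compare 9 vs 7: take 7 from right. Merged: [1, 7]
Compare 9 vs 12: take 9 from left. Merged: [1, 7, 9]
Compare 10 vs 12: take 10 from left. Merged: [1, 7, 9, 10]
Append remaining from right: [12, 14]. Merged: [1, 7, 9, 10, 12, 14]

Final merged array: [1, 7, 9, 10, 12, 14]
Total comparisons: 4

The merged array is [1, 7, 9, 10, 12, 14], requiring 4 comparisons. The merge step runs in O(n) time where n is the total number of elements.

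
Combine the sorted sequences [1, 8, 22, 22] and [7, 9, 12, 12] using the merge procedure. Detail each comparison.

Merging process:

Compare 1 vs 7: take 1 from left. Merged: [1]
Compare 8 vs 7: take 7 from right. Merged: [1, 7]
Compare 8 vs 9: take 8 from left. Merged: [1, 7, 8]
Compare 22 vs 9: take 9 from right. Merged: [1, 7, 8, 9]
Compare 22 vs 12: take 12 from right. Merged: [1, 7, 8, 9, 12]
Compare 22 vs 12: take 12 from right. Merged: [1, 7, 8, 9, 12, 12]
Append remaining from left: [22, 22]. Merged: [1, 7, 8, 9, 12, 12, 22, 22]

Final merged array: [1, 7, 8, 9, 12, 12, 22, 22]
Total comparisons: 6

The merged array is [1, 7, 8, 9, 12, 12, 22, 22], requiring 6 comparisons. The merge step runs in O(n) time where n is the total number of elements.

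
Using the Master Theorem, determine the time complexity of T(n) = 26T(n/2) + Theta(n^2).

Master Theorem for T(n) = 26T(n/2) + O(n^2):

a = 26, b = 2, c = 2
log_b(a) = log_2(26) = 4.7004

Case 1: c = 2 < log_2(26) = 4.7004
T(n) = O(n^(log_2 26))

For T(n) = 26T(n/2) + O(n^2): log_2(26) = 4.7004. This is Case 1 of the Master Theorem (c < log_b(a), work dominated by leaves), giving O(n^(log_2 26)).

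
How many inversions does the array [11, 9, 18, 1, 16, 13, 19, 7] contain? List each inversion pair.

Finding inversions in [11, 9, 18, 1, 16, 13, 19, 7]:

(0, 1): arr[0]=11 > arr[1]=9
(0, 3): arr[0]=11 > arr[3]=1
(0, 7): arr[0]=11 > arr[7]=7
(1, 3): arr[1]=9 > arr[3]=1
(1, 7): arr[1]=9 > arr[7]=7
(2, 3): arr[2]=18 > arr[3]=1
(2, 4): arr[2]=18 > arr[4]=16
(2, 5): arr[2]=18 > arr[5]=13
(2, 7): arr[2]=18 > arr[7]=7
(4, 5): arr[4]=16 > arr[5]=13
(4, 7): arr[4]=16 > arr[7]=7
(5, 7): arr[5]=13 > arr[7]=7
(6, 7): arr[6]=19 > arr[7]=7

Total inversions: 13

The array has 13 inversion(s): (0,1), (0,3), (0,7), (1,3), (1,7), (2,3), (2,4), (2,5), (2,7), (4,5), (4,7), (5,7), (6,7). Each pair (i,j) satisfies i < j and arr[i] > arr[j].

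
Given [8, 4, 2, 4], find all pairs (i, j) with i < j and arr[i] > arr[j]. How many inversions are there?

Finding inversions in [8, 4, 2, 4]:

(0, 1): arr[0]=8 > arr[1]=4
(0, 2): arr[0]=8 > arr[2]=2
(0, 3): arr[0]=8 > arr[3]=4
(1, 2): arr[1]=4 > arr[2]=2

Total inversions: 4

The array has 4 inversion(s): (0,1), (0,2), (0,3), (1,2). Each pair (i,j) satisfies i < j and arr[i] > arr[j].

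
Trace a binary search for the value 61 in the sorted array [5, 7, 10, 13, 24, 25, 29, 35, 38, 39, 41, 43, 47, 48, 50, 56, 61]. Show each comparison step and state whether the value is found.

Binary search for 61 in [5, 7, 10, 13, 24, 25, 29, 35, 38, 39, 41, 43, 47, 48, 50, 56, 61]:

lo=0, hi=16, mid=8, arr[mid]=38 -> 38 < 61, search right half
lo=9, hi=16, mid=12, arr[mid]=47 -> 47 < 61, search right half
lo=13, hi=16, mid=14, arr[mid]=50 -> 50 < 61, search right half
lo=15, hi=16, mid=15, arr[mid]=56 -> 56 < 61, search right half
lo=16, hi=16, mid=16, arr[mid]=61 -> Found target at index 16!

Binary search finds 61 at index 16 after 5 comparisons. The search repeatedly halves the search space by comparing with the middle element.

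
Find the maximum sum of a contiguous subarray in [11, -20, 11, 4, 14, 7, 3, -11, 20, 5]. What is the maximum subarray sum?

Using Kadane's algorithm on [11, -20, 11, 4, 14, 7, 3, -11, 20, 5]:

Scanning through the array:
Position 1 (value -20): max_ending_here = -9, max_so_far = 11
Position 2 (value 11): max_ending_here = 11, max_so_far = 11
Position 3 (value 4): max_ending_here = 15, max_so_far = 15
Position 4 (value 14): max_ending_here = 29, max_so_far = 29
Position 5 (value 7): max_ending_here = 36, max_so_far = 36
Position 6 (value 3): max_ending_here = 39, max_so_far = 39
Position 7 (value -11): max_ending_here = 28, max_so_far = 39
Position 8 (value 20): max_ending_here = 48, max_so_far = 48
Position 9 (value 5): max_ending_here = 53, max_so_far = 53

Maximum subarray: [11, 4, 14, 7, 3, -11, 20, 5]
Maximum sum: 53

The maximum subarray is [11, 4, 14, 7, 3, -11, 20, 5] with sum 53. This subarray runs from index 2 to index 9.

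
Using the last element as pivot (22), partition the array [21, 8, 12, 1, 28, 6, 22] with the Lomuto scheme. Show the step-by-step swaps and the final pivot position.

Lomuto partition with pivot = 22:

Initial array: [21, 8, 12, 1, 28, 6, 22]

arr[0]=21 <= 22: swap with position 0, array becomes [21, 8, 12, 1, 28, 6, 22]
arr[1]=8 <= 22: swap with position 1, array becomes [21, 8, 12, 1, 28, 6, 22]
arr[2]=12 <= 22: swap with position 2, array becomes [21, 8, 12, 1, 28, 6, 22]
arr[3]=1 <= 22: swap with position 3, array becomes [21, 8, 12, 1, 28, 6, 22]
arr[4]=28 > 22: no swap
arr[5]=6 <= 22: swap with position 4, array becomes [21, 8, 12, 1, 6, 28, 22]

Place pivot at position 5: [21, 8, 12, 1, 6, 22, 28]
Pivot position: 5

After partitioning with pivot 22, the array becomes [21, 8, 12, 1, 6, 22, 28]. The pivot is placed at index 5. All elements to the left of the pivot are <= 22, and all elements to the right are > 22.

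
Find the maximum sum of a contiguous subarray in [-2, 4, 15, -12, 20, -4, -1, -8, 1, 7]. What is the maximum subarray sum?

Using Kadane's algorithm on [-2, 4, 15, -12, 20, -4, -1, -8, 1, 7]:

Scanning through the array:
Position 1 (value 4): max_ending_here = 4, max_so_far = 4
Position 2 (value 15): max_ending_here = 19, max_so_far = 19
Position 3 (value -12): max_ending_here = 7, max_so_far = 19
Position 4 (value 20): max_ending_here = 27, max_so_far = 27
Position 5 (value -4): max_ending_here = 23, max_so_far = 27
Position 6 (value -1): max_ending_here = 22, max_so_far = 27
Position 7 (value -8): max_ending_here = 14, max_so_far = 27
Position 8 (value 1): max_ending_here = 15, max_so_far = 27
Position 9 (value 7): max_ending_here = 22, max_so_far = 27

Maximum subarray: [4, 15, -12, 20]
Maximum sum: 27

The maximum subarray is [4, 15, -12, 20] with sum 27. This subarray runs from index 1 to index 4.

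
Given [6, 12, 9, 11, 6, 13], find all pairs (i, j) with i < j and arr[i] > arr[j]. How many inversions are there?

Finding inversions in [6, 12, 9, 11, 6, 13]:

(1, 2): arr[1]=12 > arr[2]=9
(1, 3): arr[1]=12 > arr[3]=11
(1, 4): arr[1]=12 > arr[4]=6
(2, 4): arr[2]=9 > arr[4]=6
(3, 4): arr[3]=11 > arr[4]=6

Total inversions: 5

The array has 5 inversion(s): (1,2), (1,3), (1,4), (2,4), (3,4). Each pair (i,j) satisfies i < j and arr[i] > arr[j].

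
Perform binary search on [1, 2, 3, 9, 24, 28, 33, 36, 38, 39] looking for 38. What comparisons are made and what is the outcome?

Binary search for 38 in [1, 2, 3, 9, 24, 28, 33, 36, 38, 39]:

lo=0, hi=9, mid=4, arr[mid]=24 -> 24 < 38, search right half
lo=5, hi=9, mid=7, arr[mid]=36 -> 36 < 38, search right half
lo=8, hi=9, mid=8, arr[mid]=38 -> Found target at index 8!

Binary search finds 38 at index 8 after 3 comparisons. The search repeatedly halves the search space by comparing with the middle element.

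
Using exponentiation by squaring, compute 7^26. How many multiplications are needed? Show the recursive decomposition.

Computing 7^26 by squaring (build up from 7^1; each line after the first costs one multiplication):

7^1 = 7
7^2 = (7^1)^2 = 7^2 = 49
7^3 = 7 * 7^2 = 7 * 49 = 343
7^6 = (7^3)^2 = 343^2 = 117649
7^12 = (7^6)^2 = 117649^2 = 13841287201
7^13 = 7 * 7^12 = 7 * 13841287201 = 96889010407
7^26 = (7^13)^2 = 96889010407^2 = 9387480337647754305649

Result: 9387480337647754305649
Multiplications needed: 6 (6 lines after 7^1)

7^26 = 9387480337647754305649. Using exponentiation by squaring, this requires 6 multiplications. The key idea: if the exponent is even, square the half-power; if odd, multiply by the base once.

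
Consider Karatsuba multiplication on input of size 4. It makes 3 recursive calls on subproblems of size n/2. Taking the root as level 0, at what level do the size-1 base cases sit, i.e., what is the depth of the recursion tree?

For divide and conquer with division factor 2:

Problem sizes at each level:
Level 0: 4
Level 1: 2
Level 2: 1

The root is level 0 and the size-1 base case is level 2 (the tree spans levels 0 through 2, i.e. 3 levels counting the root), so the depth is the number of divisions: log_2(4) = 2

The recursion tree depth is log_2(4) = 2. At each level, the problem size is divided by 2, so it takes 2 divisions to reduce to a base case of size 1. The algorithm makes 3 recursive calls at each level.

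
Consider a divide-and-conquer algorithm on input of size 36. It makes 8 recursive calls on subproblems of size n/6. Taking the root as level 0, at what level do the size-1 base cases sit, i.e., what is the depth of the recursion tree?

For divide and conquer with division factor 6:

Problem sizes at each level:
Level 0: 36
Level 1: 6
Level 2: 1

The root is level 0 and the size-1 base case is level 2 (the tree spans levels 0 through 2, i.e. 3 levels counting the root), so the depth is the number of divisions: log_6(36) = 2

The recursion tree depth is log_6(36) = 2. At each level, the problem size is divided by 6, so it takes 2 divisions to reduce to a base case of size 1. The algorithm makes 8 recursive calls at each level.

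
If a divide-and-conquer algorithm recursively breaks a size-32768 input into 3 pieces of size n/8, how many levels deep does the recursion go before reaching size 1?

For divide and conquer with division factor 8:

Problem sizes at each level:
Level 0: 32768
Level 1: 4096
Level 2: 512
Level 3: 64
Level 4: 8
Level 5: 1

The root is level 0 and the size-1 base case is level 5 (the tree spans levels 0 through 5, i.e. 6 levels counting the root), so the depth is the number of divisions: log_8(32768) = 5

The recursion tree depth is log_8(32768) = 5. At each level, the problem size is divided by 8, so it takes 5 divisions to reduce to a base case of size 1. The algorithm makes 3 recursive calls at each level.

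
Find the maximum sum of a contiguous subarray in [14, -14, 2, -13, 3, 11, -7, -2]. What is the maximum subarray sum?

Using Kadane's algorithm on [14, -14, 2, -13, 3, 11, -7, -2]:

Scanning through the array:
Position 1 (value -14): max_ending_here = 0, max_so_far = 14
Position 2 (value 2): max_ending_here = 2, max_so_far = 14
Position 3 (value -13): max_ending_here = -11, max_so_far = 14
Position 4 (value 3): max_ending_here = 3, max_so_far = 14
Position 5 (value 11): max_ending_here = 14, max_so_far = 14
Position 6 (value -7): max_ending_here = 7, max_so_far = 14
Position 7 (value -2): max_ending_here = 5, max_so_far = 14

Maximum subarray: [14]
Maximum sum: 14

The maximum subarray is [14] with sum 14. This subarray runs from index 0 to index 0.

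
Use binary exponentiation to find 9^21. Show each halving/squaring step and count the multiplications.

Computing 9^21 by squaring (build up from 9^1; each line after the first costs one multiplication):

9^1 = 9
9^2 = (9^1)^2 = 9^2 = 81
9^4 = (9^2)^2 = 81^2 = 6561
9^5 = 9 * 9^4 = 9 * 6561 = 59049
9^10 = (9^5)^2 = 59049^2 = 3486784401
9^20 = (9^10)^2 = 3486784401^2 = 12157665459056928801
9^21 = 9 * 9^20 = 9 * 12157665459056928801 = 109418989131512359209

Result: 109418989131512359209
Multiplications needed: 6 (6 lines after 9^1)

9^21 = 109418989131512359209. Using exponentiation by squaring, this requires 6 multiplications. The key idea: if the exponent is even, square the half-power; if odd, multiply by the base once.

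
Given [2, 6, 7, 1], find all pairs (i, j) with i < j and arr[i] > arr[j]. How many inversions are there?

Finding inversions in [2, 6, 7, 1]:

(0, 3): arr[0]=2 > arr[3]=1
(1, 3): arr[1]=6 > arr[3]=1
(2, 3): arr[2]=7 > arr[3]=1

Total inversions: 3

The array has 3 inversion(s): (0,3), (1,3), (2,3). Each pair (i,j) satisfies i < j and arr[i] > arr[j].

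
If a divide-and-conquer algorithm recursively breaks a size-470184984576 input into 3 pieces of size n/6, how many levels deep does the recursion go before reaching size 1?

For divide and conquer with division factor 6:

Problem sizes at each level:
Level 0: 470184984576
Level 1: 78364164096
Level 2: 13060694016
Level 3: 2176782336
Level 4: 362797056
Level 5: 60466176
Level 6: 10077696
Level 7: 1679616
Level 8: 279936
Level 9: 46656
Level 10: 7776
Level 11: 1296
Level 12: 216
Level 13: 36
Level 14: 6
Level 15: 1

The root is level 0 and the size-1 base case is level 15 (the tree spans levels 0 through 15, i.e. 16 levels counting the root), so the depth is the number of divisions: log_6(470184984576) = 15

The recursion tree depth is log_6(470184984576) = 15. At each level, the problem size is divided by 6, so it takes 15 divisions to reduce to a base case of size 1. The algorithm makes 3 recursive calls at each level.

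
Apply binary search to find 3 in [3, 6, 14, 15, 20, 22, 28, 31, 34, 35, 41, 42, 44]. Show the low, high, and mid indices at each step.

Binary search for 3 in [3, 6, 14, 15, 20, 22, 28, 31, 34, 35, 41, 42, 44]:

lo=0, hi=12, mid=6, arr[mid]=28 -> 28 > 3, search left half
lo=0, hi=5, mid=2, arr[mid]=14 -> 14 > 3, search left half
lo=0, hi=1, mid=0, arr[mid]=3 -> Found target at index 0!

Binary search finds 3 at index 0 after 3 comparisons. The search repeatedly halves the search space by comparing with the middle element.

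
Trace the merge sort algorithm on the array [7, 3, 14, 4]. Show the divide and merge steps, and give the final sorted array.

Merge sort trace:

Split: [7, 3, 14, 4] -> [7, 3] and [14, 4]
  Split: [7, 3] -> [7] and [3]
  Merge: [7] + [3] -> [3, 7]
  Split: [14, 4] -> [14] and [4]
  Merge: [14] + [4] -> [4, 14]
Merge: [3, 7] + [4, 14] -> [3, 4, 7, 14]

Final sorted array: [3, 4, 7, 14]

The merge sort proceeds by recursively splitting the array and merging sorted halves.
After all merges, the sorted array is [3, 4, 7, 14].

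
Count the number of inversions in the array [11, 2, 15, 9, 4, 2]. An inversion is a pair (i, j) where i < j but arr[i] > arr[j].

Finding inversions in [11, 2, 15, 9, 4, 2]:

(0, 1): arr[0]=11 > arr[1]=2
(0, 3): arr[0]=11 > arr[3]=9
(0, 4): arr[0]=11 > arr[4]=4
(0, 5): arr[0]=11 > arr[5]=2
(2, 3): arr[2]=15 > arr[3]=9
(2, 4): arr[2]=15 > arr[4]=4
(2, 5): arr[2]=15 > arr[5]=2
(3, 4): arr[3]=9 > arr[4]=4
(3, 5): arr[3]=9 > arr[5]=2
(4, 5): arr[4]=4 > arr[5]=2

Total inversions: 10

The array has 10 inversion(s): (0,1), (0,3), (0,4), (0,5), (2,3), (2,4), (2,5), (3,4), (3,5), (4,5). Each pair (i,j) satisfies i < j and arr[i] > arr[j].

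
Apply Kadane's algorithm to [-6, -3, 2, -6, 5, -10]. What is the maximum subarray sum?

Using Kadane's algorithm on [-6, -3, 2, -6, 5, -10]:

Scanning through the array:
Position 1 (value -3): max_ending_here = -3, max_so_far = -3
Position 2 (value 2): max_ending_here = 2, max_so_far = 2
Position 3 (value -6): max_ending_here = -4, max_so_far = 2
Position 4 (value 5): max_ending_here = 5, max_so_far = 5
Position 5 (value -10): max_ending_here = -5, max_so_far = 5

Maximum subarray: [5]
Maximum sum: 5

The maximum subarray is [5] with sum 5. This subarray runs from index 4 to index 4.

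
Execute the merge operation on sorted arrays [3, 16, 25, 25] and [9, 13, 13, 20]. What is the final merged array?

Merging process:

Compare 3 vs 9: take 3 from left. Merged: [3]
Compare 16 vs 9: take 9 from right. Merged: [3, 9]
Compare 16 vs 13: take 13 from right. Merged: [3, 9, 13]
Compare 16 vs 13: take 13 from right. Merged: [3, 9, 13, 13]
Compare 16 vs 20: take 16 from left. Merged: [3, 9, 13, 13, 16]
Compare 25 vs 20: take 20 from right. Merged: [3, 9, 13, 13, 16, 20]
Append remaining from left: [25, 25]. Merged: [3, 9, 13, 13, 16, 20, 25, 25]

Final merged array: [3, 9, 13, 13, 16, 20, 25, 25]
Total comparisons: 6

The merged array is [3, 9, 13, 13, 16, 20, 25, 25], requiring 6 comparisons. The merge step runs in O(n) time where n is the total number of elements.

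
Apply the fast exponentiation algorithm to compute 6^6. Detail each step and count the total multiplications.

Computing 6^6 by squaring (build up from 6^1; each line after the first costs one multiplication):

6^1 = 6
6^2 = (6^1)^2 = 6^2 = 36
6^3 = 6 * 6^2 = 6 * 36 = 216
6^6 = (6^3)^2 = 216^2 = 46656

Result: 46656
Multiplications needed: 3 (3 lines after 6^1)

6^6 = 46656. Using exponentiation by squaring, this requires 3 multiplications. The key idea: if the exponent is even, square the half-power; if odd, multiply by the base once.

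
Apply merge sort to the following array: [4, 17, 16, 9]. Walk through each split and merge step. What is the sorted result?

Merge sort trace:

Split: [4, 17, 16, 9] -> [4, 17] and [16, 9]
  Split: [4, 17] -> [4] and [17]
  Merge: [4] + [17] -> [4, 17]
  Split: [16, 9] -> [16] and [9]
  Merge: [16] + [9] -> [9, 16]
Merge: [4, 17] + [9, 16] -> [4, 9, 16, 17]

Final sorted array: [4, 9, 16, 17]

The merge sort proceeds by recursively splitting the array and merging sorted halves.
After all merges, the sorted array is [4, 9, 16, 17].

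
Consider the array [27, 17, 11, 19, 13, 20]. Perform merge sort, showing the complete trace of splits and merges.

Merge sort trace:

Split: [27, 17, 11, 19, 13, 20] -> [27, 17, 11] and [19, 13, 20]
  Split: [27, 17, 11] -> [27] and [17, 11]
    Split: [17, 11] -> [17] and [11]
    Merge: [17] + [11] -> [11, 17]
  Merge: [27] + [11, 17] -> [11, 17, 27]
  Split: [19, 13, 20] -> [19] and [13, 20]
    Split: [13, 20] -> [13] and [20]
    Merge: [13] + [20] -> [13, 20]
  Merge: [19] + [13, 20] -> [13, 19, 20]
Merge: [11, 17, 27] + [13, 19, 20] -> [11, 13, 17, 19, 20, 27]

Final sorted array: [11, 13, 17, 19, 20, 27]

The merge sort proceeds by recursively splitting the array and merging sorted halves.
After all merges, the sorted array is [11, 13, 17, 19, 20, 27].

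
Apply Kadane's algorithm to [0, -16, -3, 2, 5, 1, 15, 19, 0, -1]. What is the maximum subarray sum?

Using Kadane's algorithm on [0, -16, -3, 2, 5, 1, 15, 19, 0, -1]:

Scanning through the array:
Position 1 (value -16): max_ending_here = -16, max_so_far = 0
Position 2 (value -3): max_ending_here = -3, max_so_far = 0
Position 3 (value 2): max_ending_here = 2, max_so_far = 2
Position 4 (value 5): max_ending_here = 7, max_so_far = 7
Position 5 (value 1): max_ending_here = 8, max_so_far = 8
Position 6 (value 15): max_ending_here = 23, max_so_far = 23
Position 7 (value 19): max_ending_here = 42, max_so_far = 42
Position 8 (value 0): max_ending_here = 42, max_so_far = 42
Position 9 (value -1): max_ending_here = 41, max_so_far = 42

Maximum subarray: [2, 5, 1, 15, 19]
Maximum sum: 42

The maximum subarray is [2, 5, 1, 15, 19] with sum 42. This subarray runs from index 3 to index 7.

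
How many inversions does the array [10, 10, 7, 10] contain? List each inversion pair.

Finding inversions in [10, 10, 7, 10]:

(0, 2): arr[0]=10 > arr[2]=7
(1, 2): arr[1]=10 > arr[2]=7

Total inversions: 2

The array has 2 inversion(s): (0,2), (1,2). Each pair (i,j) satisfies i < j and arr[i] > arr[j].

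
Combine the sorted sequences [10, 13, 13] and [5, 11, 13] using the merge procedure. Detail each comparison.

Merging process:

Compare 10 vs 5: take 5 from right. Merged: [5]
Compare 10 vs 11: take 10 from left. Merged: [5, 10]
Compare 13 vs 11: take 11 from right. Merged: [5, 10, 11]
Compare 13 vs 13: take 13 from left. Merged: [5, 10, 11, 13]
Compare 13 vs 13: take 13 from left. Merged: [5, 10, 11, 13, 13]
Append remaining from right: [13]. Merged: [5, 10, 11, 13, 13, 13]

Final merged array: [5, 10, 11, 13, 13, 13]
Total comparisons: 5

The merged array is [5, 10, 11, 13, 13, 13], requiring 5 comparisons. The merge step runs in O(n) time where n is the total number of elements.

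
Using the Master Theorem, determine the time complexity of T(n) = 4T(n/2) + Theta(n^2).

Master Theorem for T(n) = 4T(n/2) + O(n^2):

a = 4, b = 2, c = 2
log_b(a) = log_2(4) = 2.0000

Case 2: c = 2 = log_2(4) = 2.0000
T(n) = O(n^2 log n) = O(n^2 log n)

For T(n) = 4T(n/2) + O(n^2): log_2(4) = 2.0000. This is Case 2 of the Master Theorem (c = log_b(a), equal work at all levels), giving O(n^2 log n).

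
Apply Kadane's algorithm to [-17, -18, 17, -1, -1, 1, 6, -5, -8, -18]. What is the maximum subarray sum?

Using Kadane's algorithm on [-17, -18, 17, -1, -1, 1, 6, -5, -8, -18]:

Scanning through the array:
Position 1 (value -18): max_ending_here = -18, max_so_far = -17
Position 2 (value 17): max_ending_here = 17, max_so_far = 17
Position 3 (value -1): max_ending_here = 16, max_so_far = 17
Position 4 (value -1): max_ending_here = 15, max_so_far = 17
Position 5 (value 1): max_ending_here = 16, max_so_far = 17
Position 6 (value 6): max_ending_here = 22, max_so_far = 22
Position 7 (value -5): max_ending_here = 17, max_so_far = 22
Position 8 (value -8): max_ending_here = 9, max_so_far = 22
Position 9 (value -18): max_ending_here = -9, max_so_far = 22

Maximum subarray: [17, -1, -1, 1, 6]
Maximum sum: 22

The maximum subarray is [17, -1, -1, 1, 6] with sum 22. This subarray runs from index 2 to index 6.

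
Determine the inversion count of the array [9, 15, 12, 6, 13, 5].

Finding inversions in [9, 15, 12, 6, 13, 5]:

(0, 3): arr[0]=9 > arr[3]=6
(0, 5): arr[0]=9 > arr[5]=5
(1, 2): arr[1]=15 > arr[2]=12
(1, 3): arr[1]=15 > arr[3]=6
(1, 4): arr[1]=15 > arr[4]=13
(1, 5): arr[1]=15 > arr[5]=5
(2, 3): arr[2]=12 > arr[3]=6
(2, 5): arr[2]=12 > arr[5]=5
(3, 5): arr[3]=6 > arr[5]=5
(4, 5): arr[4]=13 > arr[5]=5

Total inversions: 10

The array has 10 inversion(s): (0,3), (0,5), (1,2), (1,3), (1,4), (1,5), (2,3), (2,5), (3,5), (4,5). Each pair (i,j) satisfies i < j and arr[i] > arr[j].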